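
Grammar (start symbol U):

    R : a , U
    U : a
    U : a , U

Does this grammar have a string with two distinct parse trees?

Unambiguous

(R is unreachable from U, so its rules don't affect L(U).) The reachable grammar is A → atom sep A | atom. Each atom is followed by either the separator (recurse) or end-of-string (stop) — no choice point.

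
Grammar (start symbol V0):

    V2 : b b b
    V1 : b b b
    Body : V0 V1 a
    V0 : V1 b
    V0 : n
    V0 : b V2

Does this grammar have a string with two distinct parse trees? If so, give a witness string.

Ambiguous

Witness: b b b b

Derivation 1: V0 ⇒ V1 b ⇒ b b b b
Derivation 2: V0 ⇒ b V2 ⇒ b b b b

Two distinct leftmost derivations for the same string.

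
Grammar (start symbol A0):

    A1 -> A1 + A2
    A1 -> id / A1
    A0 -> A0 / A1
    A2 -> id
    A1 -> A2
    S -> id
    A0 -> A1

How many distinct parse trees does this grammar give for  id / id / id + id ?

7

Parse trees for id / id / id + id:
  [A0 [A0 [A1 [A2 id]]] / [A1 [A1 id / [A1 [A2 id]]] + [A2 id]]]
  [A0 [A0 [A1 [A2 id]]] / [A1 id / [A1 [A1 [A2 id]] + [A2 id]]]]
  [A0 [A0 [A0 [A1 [A2 id]]] / [A1 [A2 id]]] / [A1 [A1 [A2 id]] + [A2 id]]]
  [A0 [A0 [A1 id / [A1 [A2 id]]]] / [A1 [A1 [A2 id]] + [A2 id]]]
  [A0 [A1 [A1 id / [A1 id / [A1 [A2 id]]]] + [A2 id]]]
  [A0 [A1 id / [A1 [A1 id / [A1 [A2 id]]] + [A2 id]]]]
  [A0 [A1 id / [A1 id / [A1 [A1 [A2 id]] + [A2 id]]]]]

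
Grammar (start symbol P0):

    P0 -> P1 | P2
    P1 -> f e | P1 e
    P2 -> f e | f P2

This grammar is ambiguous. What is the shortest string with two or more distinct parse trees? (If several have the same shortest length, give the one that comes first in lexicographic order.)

length 2: f e has 2 parse trees

Two derivations of f e:
  P0 ⇒ P1 ⇒ f e
  P0 ⇒ P2 ⇒ f e

f e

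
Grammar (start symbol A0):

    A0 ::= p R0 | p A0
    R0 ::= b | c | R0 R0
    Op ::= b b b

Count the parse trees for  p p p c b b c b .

14

Parse trees for p p p c b b c b (showing first 6 of 14):
  [A0 p [A0 p [A0 p [R0 [R0 c] [R0 [R0 b] [R0 [R0 b] [R0 [R0 c] [R0 b]]]]]]]]
  [A0 p [A0 p [A0 p [R0 [R0 c] [R0 [R0 b] [R0 [R0 [R0 b] [R0 c]] [R0 b]]]]]]]
  [A0 p [A0 p [A0 p [R0 [R0 c] [R0 [R0 [R0 b] [R0 b]] [R0 [R0 c] [R0 b]]]]]]]
  [A0 p [A0 p [A0 p [R0 [R0 c] [R0 [R0 [R0 b] [R0 [R0 b] [R0 c]]] [R0 b]]]]]]
  [A0 p [A0 p [A0 p [R0 [R0 c] [R0 [R0 [R0 [R0 b] [R0 b]] [R0 c]] [R0 b]]]]]]
  [A0 p [A0 p [A0 p [R0 [R0 [R0 c] [R0 b]] [R0 [R0 b] [R0 [R0 c] [R0 b]]]]]]]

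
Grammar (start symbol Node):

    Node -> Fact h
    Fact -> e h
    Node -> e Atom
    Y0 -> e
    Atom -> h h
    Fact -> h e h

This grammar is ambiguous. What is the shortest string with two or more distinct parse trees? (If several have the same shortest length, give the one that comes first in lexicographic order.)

e h h

length 3: e h h has 2 parse trees

Two derivations of e h h:
  Node ⇒ Fact h ⇒ e h h
  Node ⇒ e Atom ⇒ e h h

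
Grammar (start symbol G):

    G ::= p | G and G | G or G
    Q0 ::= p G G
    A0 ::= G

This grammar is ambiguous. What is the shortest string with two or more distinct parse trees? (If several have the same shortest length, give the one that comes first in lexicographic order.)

length 1: no string has ≥2 trees
length 3: no string has ≥2 trees
length 5: p and p and p has 2 parse trees

Two derivations of p and p and p:
  G ⇒ G and G ⇒ p and G ⇒ p and G and G ⇒ p and p and G ⇒ p and p and p
  G ⇒ G and G ⇒ G and G and G ⇒ p and G and G ⇒ p and p and G ⇒ p and p and p

p and p and p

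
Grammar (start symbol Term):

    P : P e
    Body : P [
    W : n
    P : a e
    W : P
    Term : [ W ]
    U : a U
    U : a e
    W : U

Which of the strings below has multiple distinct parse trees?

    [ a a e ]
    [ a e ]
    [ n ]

[ a e ]

[ a a e ]: 1 tree
[ a e ]: 2 trees
[ n ]: 1 tree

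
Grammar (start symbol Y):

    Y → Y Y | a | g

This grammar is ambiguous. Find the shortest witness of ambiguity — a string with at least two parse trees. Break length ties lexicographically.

a a a

length 1: no string has ≥2 trees
length 2: no string has ≥2 trees
length 3: a a a has 2 parse trees

Two derivations of a a a:
  Y ⇒ Y Y ⇒ Y Y Y ⇒ a Y Y ⇒ a a Y ⇒ a a a
  Y ⇒ Y Y ⇒ a Y ⇒ a Y Y ⇒ a a Y ⇒ a a a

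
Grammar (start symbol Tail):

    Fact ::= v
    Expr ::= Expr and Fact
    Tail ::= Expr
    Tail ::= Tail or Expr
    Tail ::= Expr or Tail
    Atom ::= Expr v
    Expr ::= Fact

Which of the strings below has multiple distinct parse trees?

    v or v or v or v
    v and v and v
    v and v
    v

v or v or v or v: 8 trees
v and v and v: 1 tree
v and v: 1 tree
v: 1 tree

v or v or v or v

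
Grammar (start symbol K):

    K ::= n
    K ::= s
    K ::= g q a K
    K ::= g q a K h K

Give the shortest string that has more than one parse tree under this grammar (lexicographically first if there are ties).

length 1: no string has ≥2 trees
length 4: no string has ≥2 trees
length 6: no string has ≥2 trees
length 7: no string has ≥2 trees
length 9: g q a g q a n h n has 2 parse trees

Two derivations of g q a g q a n h n:
  K ⇒ g q a K ⇒ g q a g q a K h K ⇒ g q a g q a n h K ⇒ g q a g q a n h n
  K ⇒ g q a K h K ⇒ g q a g q a K h K ⇒ g q a g q a n h K ⇒ g q a g q a n h n

g q a g q a n h n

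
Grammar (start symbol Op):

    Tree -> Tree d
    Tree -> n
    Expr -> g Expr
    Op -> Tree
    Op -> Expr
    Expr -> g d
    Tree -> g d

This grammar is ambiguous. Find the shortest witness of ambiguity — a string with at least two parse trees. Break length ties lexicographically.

length 1: no string has ≥2 trees
length 2: g d has 2 parse trees

Two derivations of g d:
  Op ⇒ Tree ⇒ g d
  Op ⇒ Expr ⇒ g d

g d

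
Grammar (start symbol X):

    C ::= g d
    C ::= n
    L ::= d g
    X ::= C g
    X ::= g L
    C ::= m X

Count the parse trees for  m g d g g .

2

Parse trees for m g d g g:
  [X [C m [X [C g d] g]] g]
  [X [C m [X g [L d g]]] g]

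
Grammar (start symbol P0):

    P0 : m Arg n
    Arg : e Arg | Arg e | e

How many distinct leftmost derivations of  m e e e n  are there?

Parse trees for m e e e n:
  [P0 m [Arg e [Arg e [Arg e]]] n]
  [P0 m [Arg e [Arg [Arg e] e]] n]
  [P0 m [Arg [Arg e [Arg e]] e] n]
  [P0 m [Arg [Arg [Arg e] e] e] n]

4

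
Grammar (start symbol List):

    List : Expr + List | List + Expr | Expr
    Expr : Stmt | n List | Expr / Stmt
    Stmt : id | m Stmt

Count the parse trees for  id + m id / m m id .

2

Parse trees for id + m id / m m id:
  [List [Expr [Stmt id]] + [List [Expr [Expr [Stmt m [Stmt id]]] / [Stmt m [Stmt m [Stmt id]]]]]]
  [List [List [Expr [Stmt id]]] + [Expr [Expr [Stmt m [Stmt id]]] / [Stmt m [Stmt m [Stmt id]]]]]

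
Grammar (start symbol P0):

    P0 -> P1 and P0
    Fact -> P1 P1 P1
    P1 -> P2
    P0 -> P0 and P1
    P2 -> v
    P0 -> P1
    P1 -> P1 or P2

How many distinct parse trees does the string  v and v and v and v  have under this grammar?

Parse trees for v and v and v and v:
  [P0 [P1 [P2 v]] and [P0 [P1 [P2 v]] and [P0 [P1 [P2 v]] and [P0 [P1 [P2 v]]]]]]
  [P0 [P1 [P2 v]] and [P0 [P1 [P2 v]] and [P0 [P0 [P1 [P2 v]]] and [P1 [P2 v]]]]]
  [P0 [P1 [P2 v]] and [P0 [P0 [P1 [P2 v]] and [P0 [P1 [P2 v]]]] and [P1 [P2 v]]]]
  [P0 [P1 [P2 v]] and [P0 [P0 [P0 [P1 [P2 v]]] and [P1 [P2 v]]] and [P1 [P2 v]]]]
  [P0 [P0 [P1 [P2 v]] and [P0 [P1 [P2 v]] and [P0 [P1 [P2 v]]]]] and [P1 [P2 v]]]
  [P0 [P0 [P1 [P2 v]] and [P0 [P0 [P1 [P2 v]]] and [P1 [P2 v]]]] and [P1 [P2 v]]]
  [P0 [P0 [P0 [P1 [P2 v]] and [P0 [P1 [P2 v]]]] and [P1 [P2 v]]] and [P1 [P2 v]]]
  [P0 [P0 [P0 [P0 [P1 [P2 v]]] and [P1 [P2 v]]] and [P1 [P2 v]]] and [P1 [P2 v]]]

8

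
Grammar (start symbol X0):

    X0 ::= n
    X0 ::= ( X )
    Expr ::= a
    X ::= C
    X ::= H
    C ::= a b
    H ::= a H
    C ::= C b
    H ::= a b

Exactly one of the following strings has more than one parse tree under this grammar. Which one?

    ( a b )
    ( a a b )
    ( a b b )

( a b ): 2 trees
( a a b ): 1 tree
( a b b ): 1 tree

( a b )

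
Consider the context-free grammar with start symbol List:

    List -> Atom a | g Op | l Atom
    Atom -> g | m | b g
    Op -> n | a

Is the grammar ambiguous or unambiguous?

Witness: g a

Derivation 1: List ⇒ Atom a ⇒ g a
Derivation 2: List ⇒ g Op ⇒ g a

Two distinct leftmost derivations for the same string.

Ambiguous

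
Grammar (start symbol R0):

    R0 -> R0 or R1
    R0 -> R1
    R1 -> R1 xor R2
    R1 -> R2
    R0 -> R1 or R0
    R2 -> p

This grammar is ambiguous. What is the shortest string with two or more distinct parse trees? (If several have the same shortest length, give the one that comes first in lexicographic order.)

length 1: no string has ≥2 trees
length 3: p or p has 2 parse trees

Two derivations of p or p:
  R0 ⇒ R0 or R1 ⇒ R1 or R1 ⇒ R2 or R1 ⇒ p or R1 ⇒ p or R2 ⇒ p or p
  R0 ⇒ R1 or R0 ⇒ R2 or R0 ⇒ p or R0 ⇒ p or R1 ⇒ p or R2 ⇒ p or p

p or p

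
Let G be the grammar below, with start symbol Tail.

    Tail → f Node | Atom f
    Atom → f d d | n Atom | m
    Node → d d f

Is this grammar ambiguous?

Ambiguous

Witness: f d d f

Derivation 1: Tail ⇒ f Node ⇒ f d d f
Derivation 2: Tail ⇒ Atom f ⇒ f d d f

Two distinct leftmost derivations for the same string.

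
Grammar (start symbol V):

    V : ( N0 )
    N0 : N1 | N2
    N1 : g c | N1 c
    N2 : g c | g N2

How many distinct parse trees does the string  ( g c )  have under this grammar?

2

Parse trees for ( g c ):
  [V ( [N0 [N1 g c]] )]
  [V ( [N0 [N2 g c]] )]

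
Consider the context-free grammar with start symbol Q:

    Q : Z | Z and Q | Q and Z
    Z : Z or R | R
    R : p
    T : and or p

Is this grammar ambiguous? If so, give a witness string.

Witness: p and p

Derivation 1: Q ⇒ Z and Q ⇒ R and Q ⇒ p and Q ⇒ p and Z ⇒ p and R ⇒ p and p
Derivation 2: Q ⇒ Q and Z ⇒ Z and Z ⇒ R and Z ⇒ p and Z ⇒ p and R ⇒ p and p

Two distinct leftmost derivations for the same string.

Ambiguous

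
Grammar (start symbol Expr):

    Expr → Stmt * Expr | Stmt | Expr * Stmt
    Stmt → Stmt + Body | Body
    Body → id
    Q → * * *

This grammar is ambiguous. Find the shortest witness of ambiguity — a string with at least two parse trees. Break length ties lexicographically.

id * id

length 1: no string has ≥2 trees
length 3: id * id has 2 parse trees

Two derivations of id * id:
  Expr ⇒ Stmt * Expr ⇒ Body * Expr ⇒ id * Expr ⇒ id * Stmt ⇒ id * Body ⇒ id * id
  Expr ⇒ Expr * Stmt ⇒ Stmt * Stmt ⇒ Body * Stmt ⇒ id * Stmt ⇒ id * Body ⇒ id * id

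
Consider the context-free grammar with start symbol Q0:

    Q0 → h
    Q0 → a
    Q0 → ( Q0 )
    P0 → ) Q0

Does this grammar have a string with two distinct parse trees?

Unambiguous

Only Q0 is reachable from Q0; ignoring the rest: L(Q0) is { openⁿ atom closeⁿ : n ≥ 0 }. The bracket depth fixes n, and the derivation is forced at every step.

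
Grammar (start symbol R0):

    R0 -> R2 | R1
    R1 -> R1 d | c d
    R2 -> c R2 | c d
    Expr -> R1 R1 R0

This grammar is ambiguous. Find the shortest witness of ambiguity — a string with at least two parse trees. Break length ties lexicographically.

length 2: c d has 2 parse trees

Two derivations of c d:
  R0 ⇒ R2 ⇒ c d
  R0 ⇒ R1 ⇒ c d

c d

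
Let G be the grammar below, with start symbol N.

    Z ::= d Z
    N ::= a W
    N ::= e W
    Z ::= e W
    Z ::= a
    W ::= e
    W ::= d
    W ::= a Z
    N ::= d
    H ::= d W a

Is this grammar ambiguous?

Unambiguous

Only N, W, Z are reachable from N; ignoring the rest: Each reachable nonterminal has at most one production per leading terminal, and all productions are right-linear; the derivation is determined token-by-token.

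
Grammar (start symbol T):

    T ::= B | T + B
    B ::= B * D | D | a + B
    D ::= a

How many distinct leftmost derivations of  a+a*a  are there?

Parse trees for a+a*a:
  [T [B [B a + [B [D a]]] * [D a]]]
  [T [B a + [B [B [D a]] * [D a]]]]
  [T [T [B [D a]]] + [B [B [D a]] * [D a]]]

3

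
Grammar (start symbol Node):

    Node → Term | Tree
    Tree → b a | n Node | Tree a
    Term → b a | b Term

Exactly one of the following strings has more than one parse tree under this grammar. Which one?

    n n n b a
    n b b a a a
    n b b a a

n n n b a

n n n b a: 2 trees
n b b a a a: 1 tree
n b b a a: 1 tree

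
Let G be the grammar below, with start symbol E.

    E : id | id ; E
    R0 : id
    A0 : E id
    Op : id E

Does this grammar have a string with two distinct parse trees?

Unambiguous

Only E is reachable from E; ignoring the rest: The reachable grammar is A → atom sep A | atom. Each atom is followed by either the separator (recurse) or end-of-string (stop) — no choice point.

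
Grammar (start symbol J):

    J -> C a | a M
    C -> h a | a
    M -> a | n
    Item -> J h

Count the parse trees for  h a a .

Parse trees for h a a:
  [J [C h a] a]

1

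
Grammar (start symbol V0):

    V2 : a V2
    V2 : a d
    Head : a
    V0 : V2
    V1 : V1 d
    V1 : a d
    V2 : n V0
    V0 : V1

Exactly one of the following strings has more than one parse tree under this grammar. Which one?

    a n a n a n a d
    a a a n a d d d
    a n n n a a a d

a n a n a n a d

a n a n a n a d: 2 trees
a a a n a d d d: 1 tree
a n n n a a a d: 1 tree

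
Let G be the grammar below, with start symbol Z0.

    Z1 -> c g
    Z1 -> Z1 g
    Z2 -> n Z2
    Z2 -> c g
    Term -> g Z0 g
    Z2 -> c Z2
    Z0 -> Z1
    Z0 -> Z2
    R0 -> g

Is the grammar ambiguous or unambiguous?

Ambiguous

Witness: c g

Derivation 1: Z0 ⇒ Z1 ⇒ c g
Derivation 2: Z0 ⇒ Z2 ⇒ c g

Two distinct leftmost derivations for the same string.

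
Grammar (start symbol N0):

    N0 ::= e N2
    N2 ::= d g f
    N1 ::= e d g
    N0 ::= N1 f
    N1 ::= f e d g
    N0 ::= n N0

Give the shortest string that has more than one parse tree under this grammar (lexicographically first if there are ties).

length 4: e d g f has 2 parse trees

Two derivations of e d g f:
  N0 ⇒ e N2 ⇒ e d g f
  N0 ⇒ N1 f ⇒ e d g f

e d g f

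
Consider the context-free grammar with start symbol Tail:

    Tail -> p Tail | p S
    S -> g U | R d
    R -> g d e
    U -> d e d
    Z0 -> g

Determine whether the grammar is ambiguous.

Ambiguous

Witness: p g d e d

Derivation 1: Tail ⇒ p S ⇒ p g U ⇒ p g d e d
Derivation 2: Tail ⇒ p S ⇒ p R d ⇒ p g d e d

Two distinct leftmost derivations for the same string.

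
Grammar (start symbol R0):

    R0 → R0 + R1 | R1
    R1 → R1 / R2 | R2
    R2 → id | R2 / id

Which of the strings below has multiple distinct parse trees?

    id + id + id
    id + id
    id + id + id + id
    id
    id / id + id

id / id + id

id + id + id: 1 tree
id + id: 1 tree
id + id + id + id: 1 tree
id: 1 tree
id / id + id: 2 trees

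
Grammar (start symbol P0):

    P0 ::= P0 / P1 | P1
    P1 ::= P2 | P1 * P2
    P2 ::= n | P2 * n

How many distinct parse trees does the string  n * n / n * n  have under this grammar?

4

Parse trees for n * n / n * n:
  [P0 [P0 [P1 [P2 [P2 n] * n]]] / [P1 [P2 [P2 n] * n]]]
  [P0 [P0 [P1 [P2 [P2 n] * n]]] / [P1 [P1 [P2 n]] * [P2 n]]]
  [P0 [P0 [P1 [P1 [P2 n]] * [P2 n]]] / [P1 [P2 [P2 n] * n]]]
  [P0 [P0 [P1 [P1 [P2 n]] * [P2 n]]] / [P1 [P1 [P2 n]] * [P2 n]]]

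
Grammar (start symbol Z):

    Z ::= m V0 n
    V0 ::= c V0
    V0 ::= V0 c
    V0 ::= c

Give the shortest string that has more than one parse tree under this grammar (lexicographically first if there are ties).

m c c n

length 3: no string has ≥2 trees
length 4: m c c n has 2 parse trees

Two derivations of m c c n:
  Z ⇒ m V0 n ⇒ m c V0 n ⇒ m c c n
  Z ⇒ m V0 n ⇒ m V0 c n ⇒ m c c n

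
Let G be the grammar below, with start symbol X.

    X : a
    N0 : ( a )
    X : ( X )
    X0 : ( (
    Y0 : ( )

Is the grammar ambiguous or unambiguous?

Unambiguous

(N0, Y0, X0 are unreachable from X, so their rules don't affect L(X).) Each string is a nest of matched brackets around a single atom. An opening bracket forces the recursive rule; an atom forces the base rule.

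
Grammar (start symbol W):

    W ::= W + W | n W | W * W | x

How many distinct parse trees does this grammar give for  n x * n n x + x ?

Parse trees for n x * n n x + x (showing first 6 of 9):
  [W [W n [W [W x] * [W n [W n [W x]]]]] + [W x]]
  [W [W [W n [W x]] * [W n [W n [W x]]]] + [W x]]
  [W n [W [W [W x] * [W n [W n [W x]]]] + [W x]]]
  [W n [W [W x] * [W [W n [W n [W x]]] + [W x]]]]
  [W n [W [W x] * [W n [W [W n [W x]] + [W x]]]]]
  [W n [W [W x] * [W n [W n [W [W x] + [W x]]]]]]

9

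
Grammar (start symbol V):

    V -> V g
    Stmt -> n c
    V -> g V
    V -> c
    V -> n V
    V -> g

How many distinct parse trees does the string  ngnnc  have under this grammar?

Parse trees for ngnnc:
  [V n [V g [V n [V n [V c]]]]]

1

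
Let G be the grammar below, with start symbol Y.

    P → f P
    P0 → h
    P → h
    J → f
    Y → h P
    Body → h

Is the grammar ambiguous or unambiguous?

Only Y, P are reachable from Y; ignoring the rest: Restricted to the reachable nonterminals, every rule has the form A → t or A → t B, and no two rules for the same A share a first terminal. The grammar encodes a DFA — one run per string.

Unambiguous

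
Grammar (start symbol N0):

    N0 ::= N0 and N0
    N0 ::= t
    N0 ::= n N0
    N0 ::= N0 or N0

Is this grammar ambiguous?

Ambiguous

Witness: n t and t

Derivation 1: N0 ⇒ N0 and N0 ⇒ n N0 and N0 ⇒ n t and N0 ⇒ n t and t
Derivation 2: N0 ⇒ n N0 ⇒ n N0 and N0 ⇒ n t and N0 ⇒ n t and t

Two distinct leftmost derivations for the same string.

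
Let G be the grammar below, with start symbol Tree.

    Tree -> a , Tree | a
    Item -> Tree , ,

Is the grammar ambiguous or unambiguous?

Only Tree is reachable from Tree; ignoring the rest: The reachable grammar is A → atom sep A | atom. Each atom is followed by either the separator (recurse) or end-of-string (stop) — no choice point.

Unambiguous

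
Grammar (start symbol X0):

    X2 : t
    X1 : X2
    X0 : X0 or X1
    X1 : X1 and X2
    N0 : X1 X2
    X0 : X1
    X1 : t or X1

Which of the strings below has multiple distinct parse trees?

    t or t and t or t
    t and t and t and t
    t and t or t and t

t or t and t or t

t or t and t or t: 3 trees
t and t and t and t: 1 tree
t and t or t and t: 1 tree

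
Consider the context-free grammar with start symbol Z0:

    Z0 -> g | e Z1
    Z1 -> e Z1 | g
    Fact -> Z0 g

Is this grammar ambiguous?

Unambiguous

(Fact is unreachable from Z0, so its rules don't affect L(Z0).) Restricted to the reachable nonterminals, every rule has the form A → t or A → t B, and no two rules for the same A share a first terminal. The grammar encodes a DFA — one run per string.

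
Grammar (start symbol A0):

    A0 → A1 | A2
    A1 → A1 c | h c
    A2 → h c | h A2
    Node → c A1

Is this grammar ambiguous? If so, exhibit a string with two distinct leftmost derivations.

Ambiguous

Witness: h c

Derivation 1: A0 ⇒ A1 ⇒ h c
Derivation 2: A0 ⇒ A2 ⇒ h c

Two distinct leftmost derivations for the same string.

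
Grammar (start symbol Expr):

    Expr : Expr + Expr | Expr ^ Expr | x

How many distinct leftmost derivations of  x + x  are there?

1

Parse trees for x + x:
  [Expr [Expr x] + [Expr x]]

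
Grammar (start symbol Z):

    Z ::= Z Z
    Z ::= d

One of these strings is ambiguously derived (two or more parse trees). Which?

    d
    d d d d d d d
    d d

d: 1 tree
d d d d d d d: 132 trees
d d: 1 tree

d d d d d d d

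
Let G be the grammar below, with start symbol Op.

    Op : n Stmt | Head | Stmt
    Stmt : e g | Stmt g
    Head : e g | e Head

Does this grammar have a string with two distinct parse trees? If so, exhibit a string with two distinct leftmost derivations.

Witness: e g

Derivation 1: Op ⇒ Head ⇒ e g
Derivation 2: Op ⇒ Stmt ⇒ e g

Two distinct leftmost derivations for the same string.

Ambiguous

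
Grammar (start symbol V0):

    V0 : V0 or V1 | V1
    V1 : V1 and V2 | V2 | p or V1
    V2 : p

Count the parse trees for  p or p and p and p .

4

Parse trees for p or p and p and p:
  [V0 [V0 [V1 [V2 p]]] or [V1 [V1 [V1 [V2 p]] and [V2 p]] and [V2 p]]]
  [V0 [V1 [V1 [V1 p or [V1 [V2 p]]] and [V2 p]] and [V2 p]]]
  [V0 [V1 [V1 p or [V1 [V1 [V2 p]] and [V2 p]]] and [V2 p]]]
  [V0 [V1 p or [V1 [V1 [V1 [V2 p]] and [V2 p]] and [V2 p]]]]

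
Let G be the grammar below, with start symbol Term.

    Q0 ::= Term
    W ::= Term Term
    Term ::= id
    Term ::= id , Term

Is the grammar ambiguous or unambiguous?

(W, Q0 are unreachable from Term, so their rules don't affect L(Term).) Right-recursive list with a separator: after each atom, whether the separator follows determines the rule. One parse per string.

Unambiguous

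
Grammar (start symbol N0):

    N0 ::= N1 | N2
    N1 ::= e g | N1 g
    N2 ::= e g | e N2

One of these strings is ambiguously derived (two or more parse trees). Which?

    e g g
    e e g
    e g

e g

e g g: 1 tree
e e g: 1 tree
e g: 2 trees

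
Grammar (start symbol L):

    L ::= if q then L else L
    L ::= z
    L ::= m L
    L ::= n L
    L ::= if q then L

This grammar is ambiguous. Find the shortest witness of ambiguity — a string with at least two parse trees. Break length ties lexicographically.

length 1: no string has ≥2 trees
length 2: no string has ≥2 trees
length 3: no string has ≥2 trees
length 4: no string has ≥2 trees
length 5: no string has ≥2 trees
length 6: no string has ≥2 trees
length 7: no string has ≥2 trees
length 8: no string has ≥2 trees
length 9: if q then if q then z else z has 2 parse trees

Two derivations of if q then if q then z else z:
  L ⇒ if q then L else L ⇒ if q then if q then L else L ⇒ if q then if q then z else L ⇒ if q then if q then z else z
  L ⇒ if q then L ⇒ if q then if q then L else L ⇒ if q then if q then z else L ⇒ if q then if q then z else z

if q then if q then z else z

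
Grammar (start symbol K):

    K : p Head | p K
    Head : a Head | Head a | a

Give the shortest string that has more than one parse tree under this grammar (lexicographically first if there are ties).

p a a

length 2: no string has ≥2 trees
length 3: p a a has 2 parse trees

Two derivations of p a a:
  K ⇒ p Head ⇒ p a Head ⇒ p a a
  K ⇒ p Head ⇒ p Head a ⇒ p a a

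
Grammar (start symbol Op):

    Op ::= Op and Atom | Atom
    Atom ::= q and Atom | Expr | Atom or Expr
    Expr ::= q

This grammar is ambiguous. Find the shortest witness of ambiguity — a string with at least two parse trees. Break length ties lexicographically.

length 1: no string has ≥2 trees
length 3: q and q has 2 parse trees

Two derivations of q and q:
  Op ⇒ Op and Atom ⇒ Atom and Atom ⇒ Expr and Atom ⇒ q and Atom ⇒ q and Expr ⇒ q and q
  Op ⇒ Atom ⇒ q and Atom ⇒ q and Expr ⇒ q and q

q and q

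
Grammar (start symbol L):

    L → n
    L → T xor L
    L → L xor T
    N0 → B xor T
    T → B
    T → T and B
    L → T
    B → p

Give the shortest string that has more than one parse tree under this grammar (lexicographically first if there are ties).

length 1: no string has ≥2 trees
length 3: p xor p has 2 parse trees

Two derivations of p xor p:
  L ⇒ T xor L ⇒ B xor L ⇒ p xor L ⇒ p xor T ⇒ p xor B ⇒ p xor p
  L ⇒ L xor T ⇒ T xor T ⇒ B xor T ⇒ p xor T ⇒ p xor B ⇒ p xor p

p xor p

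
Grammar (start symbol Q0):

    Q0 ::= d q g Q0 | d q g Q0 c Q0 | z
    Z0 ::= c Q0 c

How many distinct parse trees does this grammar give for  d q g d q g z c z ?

2

Parse trees for d q g d q g z c z:
  [Q0 d q g [Q0 d q g [Q0 z] c [Q0 z]]]
  [Q0 d q g [Q0 d q g [Q0 z]] c [Q0 z]]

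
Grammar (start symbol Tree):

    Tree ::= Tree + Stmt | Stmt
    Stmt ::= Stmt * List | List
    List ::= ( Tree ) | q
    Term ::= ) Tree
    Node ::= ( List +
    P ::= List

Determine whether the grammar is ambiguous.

Unambiguous

Only Tree, Stmt, List are reachable from Tree; ignoring the rest: This is a standard precedence ladder (Tree over Stmt over List), with each level left-recursive on its own operator ('+' at Tree, '*' at Stmt). That structure is LR(1), hence unambiguous.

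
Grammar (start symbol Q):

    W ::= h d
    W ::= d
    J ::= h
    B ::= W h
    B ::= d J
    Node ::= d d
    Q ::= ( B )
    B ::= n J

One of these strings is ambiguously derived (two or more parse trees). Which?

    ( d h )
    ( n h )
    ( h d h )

( d h ): 2 trees
( n h ): 1 tree
( h d h ): 1 tree

( d h )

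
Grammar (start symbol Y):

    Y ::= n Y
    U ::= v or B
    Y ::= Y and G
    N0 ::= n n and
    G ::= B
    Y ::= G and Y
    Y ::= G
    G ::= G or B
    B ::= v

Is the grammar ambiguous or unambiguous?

Witness: v and v

Derivation 1: Y ⇒ Y and G ⇒ G and G ⇒ B and G ⇒ v and G ⇒ v and B ⇒ v and v
Derivation 2: Y ⇒ G and Y ⇒ B and Y ⇒ v and Y ⇒ v and G ⇒ v and B ⇒ v and v

Two distinct leftmost derivations for the same string.

Ambiguous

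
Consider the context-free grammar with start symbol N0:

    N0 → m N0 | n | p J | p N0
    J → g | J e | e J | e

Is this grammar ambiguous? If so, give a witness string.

Ambiguous

Witness: p e e

Derivation 1: N0 ⇒ p J ⇒ p J e ⇒ p e e
Derivation 2: N0 ⇒ p J ⇒ p e J ⇒ p e e

Two distinct leftmost derivations for the same string.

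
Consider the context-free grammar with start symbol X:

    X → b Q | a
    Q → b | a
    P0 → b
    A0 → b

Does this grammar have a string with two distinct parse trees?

Only X, Q are reachable from X; ignoring the rest: The reachable rules are right-linear with at most one rule per (nonterminal, next-terminal) pair. Each input token forces the next rule, so parsing is deterministic.

Unambiguous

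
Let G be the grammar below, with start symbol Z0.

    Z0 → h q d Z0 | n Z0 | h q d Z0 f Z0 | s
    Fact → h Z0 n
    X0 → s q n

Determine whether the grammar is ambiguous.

Ambiguous

Witness: h q d h q d s f s

Derivation 1: Z0 ⇒ h q d Z0 ⇒ h q d h q d Z0 f Z0 ⇒ h q d h q d s f Z0 ⇒ h q d h q d s f s
Derivation 2: Z0 ⇒ h q d Z0 f Z0 ⇒ h q d h q d Z0 f Z0 ⇒ h q d h q d s f Z0 ⇒ h q d h q d s f s

Two distinct leftmost derivations for the same string.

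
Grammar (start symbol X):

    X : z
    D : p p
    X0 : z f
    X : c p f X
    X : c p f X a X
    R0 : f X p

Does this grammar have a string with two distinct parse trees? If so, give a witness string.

Witness: c p f c p f z a z

Derivation 1: X ⇒ c p f X ⇒ c p f c p f X a X ⇒ c p f c p f z a X ⇒ c p f c p f z a z
Derivation 2: X ⇒ c p f X a X ⇒ c p f c p f X a X ⇒ c p f c p f z a X ⇒ c p f c p f z a z

Two distinct leftmost derivations for the same string.

Ambiguous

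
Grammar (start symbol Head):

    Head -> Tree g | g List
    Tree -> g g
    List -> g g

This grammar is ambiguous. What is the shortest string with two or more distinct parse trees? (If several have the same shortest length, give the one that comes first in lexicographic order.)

g g g

length 3: g g g has 2 parse trees

Two derivations of g g g:
  Head ⇒ Tree g ⇒ g g g
  Head ⇒ g List ⇒ g g g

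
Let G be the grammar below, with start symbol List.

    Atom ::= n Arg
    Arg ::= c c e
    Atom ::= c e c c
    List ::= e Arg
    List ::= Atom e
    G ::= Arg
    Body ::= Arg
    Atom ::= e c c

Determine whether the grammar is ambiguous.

Ambiguous

Witness: e c c e

Derivation 1: List ⇒ e Arg ⇒ e c c e
Derivation 2: List ⇒ Atom e ⇒ e c c e

Two distinct leftmost derivations for the same string.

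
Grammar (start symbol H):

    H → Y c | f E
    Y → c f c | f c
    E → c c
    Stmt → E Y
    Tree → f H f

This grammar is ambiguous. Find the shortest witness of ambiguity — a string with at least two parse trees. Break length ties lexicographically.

length 3: f c c has 2 parse trees

Two derivations of f c c:
  H ⇒ Y c ⇒ f c c
  H ⇒ f E ⇒ f c c

f c c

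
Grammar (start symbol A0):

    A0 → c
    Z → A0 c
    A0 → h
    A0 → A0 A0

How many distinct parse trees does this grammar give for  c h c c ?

5

Parse trees for c h c c:
  [A0 [A0 c] [A0 [A0 h] [A0 [A0 c] [A0 c]]]]
  [A0 [A0 c] [A0 [A0 [A0 h] [A0 c]] [A0 c]]]
  [A0 [A0 [A0 c] [A0 h]] [A0 [A0 c] [A0 c]]]
  [A0 [A0 [A0 c] [A0 [A0 h] [A0 c]]] [A0 c]]
  [A0 [A0 [A0 [A0 c] [A0 h]] [A0 c]] [A0 c]]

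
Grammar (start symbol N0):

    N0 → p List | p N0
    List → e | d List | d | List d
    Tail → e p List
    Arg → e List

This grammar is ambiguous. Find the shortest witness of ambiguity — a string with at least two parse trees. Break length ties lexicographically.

p d d

length 2: no string has ≥2 trees
length 3: p d d has 2 parse trees

Two derivations of p d d:
  N0 ⇒ p List ⇒ p d List ⇒ p d d
  N0 ⇒ p List ⇒ p List d ⇒ p d d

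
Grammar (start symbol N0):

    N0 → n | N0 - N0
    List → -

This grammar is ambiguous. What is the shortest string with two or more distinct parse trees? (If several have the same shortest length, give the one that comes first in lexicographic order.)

length 1: no string has ≥2 trees
length 3: no string has ≥2 trees
length 5: n - n - n has 2 parse trees

Two derivations of n - n - n:
  N0 ⇒ N0 - N0 ⇒ n - N0 ⇒ n - N0 - N0 ⇒ n - n - N0 ⇒ n - n - n
  N0 ⇒ N0 - N0 ⇒ N0 - N0 - N0 ⇒ n - N0 - N0 ⇒ n - n - N0 ⇒ n - n - n

n - n - n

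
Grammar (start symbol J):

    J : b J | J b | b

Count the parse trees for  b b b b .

8

Parse trees for b b b b:
  [J b [J b [J b [J b]]]]
  [J b [J b [J [J b] b]]]
  [J b [J [J b [J b]] b]]
  [J b [J [J [J b] b] b]]
  [J [J b [J b [J b]]] b]
  [J [J b [J [J b] b]] b]
  [J [J [J b [J b]] b] b]
  [J [J [J [J b] b] b] b]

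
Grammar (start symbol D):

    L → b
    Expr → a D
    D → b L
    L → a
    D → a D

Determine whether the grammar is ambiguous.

Unambiguous

(Expr is unreachable from D, so its rules don't affect L(D).) Each reachable nonterminal has at most one production per leading terminal, and all productions are right-linear; the derivation is determined token-by-token.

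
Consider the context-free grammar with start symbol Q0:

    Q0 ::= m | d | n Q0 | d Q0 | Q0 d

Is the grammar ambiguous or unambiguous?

Ambiguous

Witness: d d

Derivation 1: Q0 ⇒ d Q0 ⇒ d d
Derivation 2: Q0 ⇒ Q0 d ⇒ d d

Two distinct leftmost derivations for the same string.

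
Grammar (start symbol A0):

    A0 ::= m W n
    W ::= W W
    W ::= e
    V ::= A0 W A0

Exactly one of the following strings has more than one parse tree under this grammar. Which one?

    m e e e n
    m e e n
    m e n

m e e e n

m e e e n: 2 trees
m e e n: 1 tree
m e n: 1 tree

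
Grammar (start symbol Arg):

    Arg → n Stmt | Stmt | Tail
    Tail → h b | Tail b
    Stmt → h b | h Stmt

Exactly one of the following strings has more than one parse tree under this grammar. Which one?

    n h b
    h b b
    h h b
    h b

n h b: 1 tree
h b b: 1 tree
h h b: 1 tree
h b: 2 trees

h b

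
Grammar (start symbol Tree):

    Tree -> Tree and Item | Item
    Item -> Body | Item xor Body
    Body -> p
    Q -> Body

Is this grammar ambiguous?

(Q is unreachable from Tree, so its rules don't affect L(Tree).) This is a standard precedence ladder (Tree over Item over Body), with each level left-recursive on its own operator ('and' at Tree, 'xor' at Item). That structure is LR(1), hence unambiguous.

Unambiguous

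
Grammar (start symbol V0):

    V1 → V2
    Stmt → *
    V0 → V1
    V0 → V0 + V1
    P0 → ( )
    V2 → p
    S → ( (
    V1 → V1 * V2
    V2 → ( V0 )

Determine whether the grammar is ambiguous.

Unambiguous

(P0, S, Stmt are unreachable from V0, so their rules don't affect L(V0).) This is a standard precedence ladder (V0 over V1 over V2), with each level left-recursive on its own operator ('+' at V0, '*' at V1). That structure is LR(1), hence unambiguous.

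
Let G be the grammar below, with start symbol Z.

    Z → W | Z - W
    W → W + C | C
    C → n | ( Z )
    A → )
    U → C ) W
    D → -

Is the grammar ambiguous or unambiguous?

Only Z, W, C are reachable from Z; ignoring the rest: Z → Z - W | W  ;  W → W + C | C  — a left-associative chain with C at the bottom. Each string factors uniquely by precedence.

Unambiguous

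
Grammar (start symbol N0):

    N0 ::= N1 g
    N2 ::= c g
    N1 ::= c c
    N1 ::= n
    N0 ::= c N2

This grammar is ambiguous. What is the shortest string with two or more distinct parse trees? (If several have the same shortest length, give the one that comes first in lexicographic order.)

length 2: no string has ≥2 trees
length 3: c c g has 2 parse trees

Two derivations of c c g:
  N0 ⇒ N1 g ⇒ c c g
  N0 ⇒ c N2 ⇒ c c g

c c g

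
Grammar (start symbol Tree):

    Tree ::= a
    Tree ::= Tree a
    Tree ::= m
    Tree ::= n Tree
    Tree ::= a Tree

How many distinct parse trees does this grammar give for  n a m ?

1

Parse trees for n a m:
  [Tree n [Tree a [Tree m]]]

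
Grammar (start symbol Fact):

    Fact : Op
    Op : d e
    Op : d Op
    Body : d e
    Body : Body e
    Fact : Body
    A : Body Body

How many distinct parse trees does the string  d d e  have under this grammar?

1

Parse trees for d d e:
  [Fact [Op d [Op d e]]]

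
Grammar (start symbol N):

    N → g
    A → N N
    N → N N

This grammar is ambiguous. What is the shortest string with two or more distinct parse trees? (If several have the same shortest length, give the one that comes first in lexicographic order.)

g g g

length 1: no string has ≥2 trees
length 2: no string has ≥2 trees
length 3: g g g has 2 parse trees

Two derivations of g g g:
  N ⇒ N N ⇒ g N ⇒ g N N ⇒ g g N ⇒ g g g
  N ⇒ N N ⇒ N N N ⇒ g N N ⇒ g g N ⇒ g g g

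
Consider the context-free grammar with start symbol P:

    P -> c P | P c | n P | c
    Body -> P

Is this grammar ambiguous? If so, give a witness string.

Witness: c c

Derivation 1: P ⇒ c P ⇒ c c
Derivation 2: P ⇒ P c ⇒ c c

Two distinct leftmost derivations for the same string.

Ambiguous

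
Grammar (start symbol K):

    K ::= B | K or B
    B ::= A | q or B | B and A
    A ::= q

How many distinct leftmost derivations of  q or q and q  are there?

Parse trees for q or q and q:
  [K [B q or [B [B [A q]] and [A q]]]]
  [K [B [B q or [B [A q]]] and [A q]]]
  [K [K [B [A q]]] or [B [B [A q]] and [A q]]]

3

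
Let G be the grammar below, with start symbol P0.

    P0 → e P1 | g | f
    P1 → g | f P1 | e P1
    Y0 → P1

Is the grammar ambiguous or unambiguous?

Unambiguous

Only P0, P1 are reachable from P0; ignoring the rest: Each reachable nonterminal has at most one production per leading terminal, and all productions are right-linear; the derivation is determined token-by-token.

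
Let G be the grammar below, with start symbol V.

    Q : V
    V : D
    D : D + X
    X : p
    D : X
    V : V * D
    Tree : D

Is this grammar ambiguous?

Unambiguous

(Tree, Q are unreachable from V, so their rules don't affect L(V).) This is a standard precedence ladder (V over D over X), with each level left-recursive on its own operator ('*' at V, '+' at D). That structure is LR(1), hence unambiguous.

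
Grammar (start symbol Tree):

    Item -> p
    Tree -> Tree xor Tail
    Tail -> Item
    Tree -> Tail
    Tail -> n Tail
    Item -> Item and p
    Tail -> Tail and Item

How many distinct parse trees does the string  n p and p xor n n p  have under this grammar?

Parse trees for n p and p xor n n p:
  [Tree [Tree [Tail n [Tail [Item [Item p] and p]]]] xor [Tail n [Tail n [Tail [Item p]]]]]
  [Tree [Tree [Tail n [Tail [Tail [Item p]] and [Item p]]]] xor [Tail n [Tail n [Tail [Item p]]]]]
  [Tree [Tree [Tail [Tail n [Tail [Item p]]] and [Item p]]] xor [Tail n [Tail n [Tail [Item p]]]]]

3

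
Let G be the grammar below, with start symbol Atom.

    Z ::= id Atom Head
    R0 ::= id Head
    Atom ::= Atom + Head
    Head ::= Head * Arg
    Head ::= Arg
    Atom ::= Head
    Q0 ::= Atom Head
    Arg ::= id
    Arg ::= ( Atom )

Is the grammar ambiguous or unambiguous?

Unambiguous

Only Atom, Head, Arg are reachable from Atom; ignoring the rest: The grammar is stratified — Atom handles '+' (left-recursive), Head handles '*', Arg atoms. Each operator has a fixed associativity and precedence level, so every string has one parse.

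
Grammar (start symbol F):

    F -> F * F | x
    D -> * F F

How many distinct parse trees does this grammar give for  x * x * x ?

Parse trees for x * x * x:
  [F [F x] * [F [F x] * [F x]]]
  [F [F [F x] * [F x]] * [F x]]

2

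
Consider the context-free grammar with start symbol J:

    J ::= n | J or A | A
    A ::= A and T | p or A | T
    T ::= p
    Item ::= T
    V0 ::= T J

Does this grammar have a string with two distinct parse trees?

Witness: p or p

Derivation 1: J ⇒ J or A ⇒ A or A ⇒ T or A ⇒ p or A ⇒ p or T ⇒ p or p
Derivation 2: J ⇒ A ⇒ p or A ⇒ p or T ⇒ p or p

Two distinct leftmost derivations for the same string.

Ambiguous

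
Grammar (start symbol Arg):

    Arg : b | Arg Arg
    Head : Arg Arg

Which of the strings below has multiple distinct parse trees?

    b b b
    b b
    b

b b b: 2 trees
b b: 1 tree
b: 1 tree

b b b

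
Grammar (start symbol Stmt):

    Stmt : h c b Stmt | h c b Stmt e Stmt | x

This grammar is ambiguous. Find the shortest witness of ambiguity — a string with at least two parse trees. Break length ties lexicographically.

h c b h c b x e x

length 1: no string has ≥2 trees
length 4: no string has ≥2 trees
length 6: no string has ≥2 trees
length 7: no string has ≥2 trees
length 9: h c b h c b x e x has 2 parse trees

Two derivations of h c b h c b x e x:
  Stmt ⇒ h c b Stmt ⇒ h c b h c b Stmt e Stmt ⇒ h c b h c b x e Stmt ⇒ h c b h c b x e x
  Stmt ⇒ h c b Stmt e Stmt ⇒ h c b h c b Stmt e Stmt ⇒ h c b h c b x e Stmt ⇒ h c b h c b x e x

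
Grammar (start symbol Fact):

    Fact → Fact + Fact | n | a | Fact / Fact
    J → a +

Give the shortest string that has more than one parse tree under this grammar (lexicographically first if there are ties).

a + a + a

length 1: no string has ≥2 trees
length 3: no string has ≥2 trees
length 5: a + a + a has 2 parse trees

Two derivations of a + a + a:
  Fact ⇒ Fact + Fact ⇒ Fact + Fact + Fact ⇒ a + Fact + Fact ⇒ a + a + Fact ⇒ a + a + a
  Fact ⇒ Fact + Fact ⇒ a + Fact ⇒ a + Fact + Fact ⇒ a + a + Fact ⇒ a + a + a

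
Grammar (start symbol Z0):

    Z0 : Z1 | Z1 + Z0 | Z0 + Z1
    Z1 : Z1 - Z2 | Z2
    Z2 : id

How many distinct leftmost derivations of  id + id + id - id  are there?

4

Parse trees for id + id + id - id:
  [Z0 [Z1 [Z2 id]] + [Z0 [Z1 [Z2 id]] + [Z0 [Z1 [Z1 [Z2 id]] - [Z2 id]]]]]
  [Z0 [Z1 [Z2 id]] + [Z0 [Z0 [Z1 [Z2 id]]] + [Z1 [Z1 [Z2 id]] - [Z2 id]]]]
  [Z0 [Z0 [Z1 [Z2 id]] + [Z0 [Z1 [Z2 id]]]] + [Z1 [Z1 [Z2 id]] - [Z2 id]]]
  [Z0 [Z0 [Z0 [Z1 [Z2 id]]] + [Z1 [Z2 id]]] + [Z1 [Z1 [Z2 id]] - [Z2 id]]]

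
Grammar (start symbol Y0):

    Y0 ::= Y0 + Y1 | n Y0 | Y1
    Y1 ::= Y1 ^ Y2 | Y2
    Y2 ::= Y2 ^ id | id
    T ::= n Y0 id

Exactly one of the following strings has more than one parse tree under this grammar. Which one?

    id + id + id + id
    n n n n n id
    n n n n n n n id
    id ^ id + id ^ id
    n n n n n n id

id + id + id + id: 1 tree
n n n n n id: 1 tree
n n n n n n n id: 1 tree
id ^ id + id ^ id: 4 trees
n n n n n n id: 1 tree

id ^ id + id ^ id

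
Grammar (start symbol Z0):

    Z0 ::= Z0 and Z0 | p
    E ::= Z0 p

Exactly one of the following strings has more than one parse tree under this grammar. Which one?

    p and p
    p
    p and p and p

p and p and p

p and p: 1 tree
p: 1 tree
p and p and p: 2 trees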